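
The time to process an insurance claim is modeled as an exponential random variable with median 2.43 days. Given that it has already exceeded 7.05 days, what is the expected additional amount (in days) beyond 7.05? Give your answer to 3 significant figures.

3.51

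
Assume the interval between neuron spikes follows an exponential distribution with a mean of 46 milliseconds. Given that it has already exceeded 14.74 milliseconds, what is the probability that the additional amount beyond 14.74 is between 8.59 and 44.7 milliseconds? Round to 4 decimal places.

The rate is λ = 1/46 = 0.0217391 per millisecond.
Memoryless: the residual past 14.74 is again Exp(λ).
P(8.59 < residual < 44.7) = e^(−λ·8.59) − e^(−λ·44.7) = 0.82966 − 0.37842 ≈ 0.4512.

0.4512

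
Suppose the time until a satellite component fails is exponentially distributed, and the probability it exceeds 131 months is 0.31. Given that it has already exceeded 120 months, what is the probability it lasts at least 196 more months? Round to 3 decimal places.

0.173

From e^(−λ·131) = 0.31, λ = −ln(0.31)/131 = 0.00894033.
Memoryless: P(X > 120+196 | X > 120) = P(X > 196) = e^(−0.00894033·196) ≈ 0.173.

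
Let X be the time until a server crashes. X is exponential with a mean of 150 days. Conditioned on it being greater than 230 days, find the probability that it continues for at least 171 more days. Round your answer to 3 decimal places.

0.320

The rate is λ = 1/150 = 0.00666667 per day.
P(X > s+t | X > s) = e^(−λ(s+t))/e^(−λs) = e^(−λt), independent of s = 230.
P(X > 171) = e^(−1.14) ≈ 0.320.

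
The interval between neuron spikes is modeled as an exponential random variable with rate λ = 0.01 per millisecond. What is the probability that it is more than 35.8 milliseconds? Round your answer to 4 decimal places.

0.6991

P(X > 35.8) = e^(−λ·35.8) = e^(−0.358) ≈ 0.6991.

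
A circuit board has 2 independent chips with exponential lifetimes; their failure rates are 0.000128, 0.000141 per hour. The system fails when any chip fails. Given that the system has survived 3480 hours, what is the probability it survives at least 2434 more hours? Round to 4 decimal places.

0.5196

Time to first failure ~ Exp(Σλ) with Σλ = 0.000269.
By memorylessness, P(T > 3480+2434 | T > 3480) = P(T > 2434) = e^(−0.000269·2434) ≈ 0.5196.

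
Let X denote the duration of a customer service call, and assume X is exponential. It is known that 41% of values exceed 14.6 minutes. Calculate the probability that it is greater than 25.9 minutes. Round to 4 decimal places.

0.2056

e^(−λ·14.6) = 0.41 ⇒ λ = −ln(0.41)/14.6 = 0.0610684.
P(X > 25.9) = e^(−0.0610684·25.9) = e^(−1.5817) ≈ 0.2056.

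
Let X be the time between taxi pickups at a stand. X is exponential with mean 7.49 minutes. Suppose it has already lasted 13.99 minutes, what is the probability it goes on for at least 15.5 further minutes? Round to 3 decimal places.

The rate is λ = 1/7.49 = 0.133511 per minute.
P(X > s+t | X > s) = e^(−λ(s+t))/e^(−λs) = e^(−λt), independent of s = 13.99.
P(X > 15.5) = e^(−2.0694) ≈ 0.126.

0.126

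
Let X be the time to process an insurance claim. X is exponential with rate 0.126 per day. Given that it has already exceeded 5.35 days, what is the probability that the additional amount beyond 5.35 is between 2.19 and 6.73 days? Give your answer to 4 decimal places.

0.3306

Memoryless: the residual past 5.35 is again Exp(λ).
P(2.19 < residual < 6.73) = e^(−λ·2.19) − e^(−λ·6.73) = 0.75886 − 0.42828 ≈ 0.3306.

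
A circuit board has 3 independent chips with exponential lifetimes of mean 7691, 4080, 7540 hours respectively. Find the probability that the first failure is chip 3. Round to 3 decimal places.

0.261

Rates: λ_i = 1/mean_i → 0.000130022, 0.000245098, 0.000132626; Σλ = 0.000507746.
P(chip 3 first) = λ_3/Σλ = 0.000132626/0.000507746 ≈ 0.261.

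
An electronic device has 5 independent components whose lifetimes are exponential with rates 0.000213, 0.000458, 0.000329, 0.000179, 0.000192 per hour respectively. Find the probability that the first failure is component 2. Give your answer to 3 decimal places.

The time to first failure is exponential with rate Σλ = 0.000213 + 0.000458 + 0.000329 + 0.000179 + 0.000192 = 0.001371.
P(component 2 first) = λ_2/Σλ = 0.000458/0.001371 ≈ 0.334.

0.334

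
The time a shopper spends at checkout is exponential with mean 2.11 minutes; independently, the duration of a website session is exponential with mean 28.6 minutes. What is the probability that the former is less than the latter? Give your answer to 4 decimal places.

0.9313

λ_1 = 1/2.11 = 0.473934, λ_2 = 1/28.6 = 0.034965.
For independent exponentials, P(the former < the latter) = λ_1/(λ_1+λ_2) = 0.473934/0.508899 ≈ 0.9313.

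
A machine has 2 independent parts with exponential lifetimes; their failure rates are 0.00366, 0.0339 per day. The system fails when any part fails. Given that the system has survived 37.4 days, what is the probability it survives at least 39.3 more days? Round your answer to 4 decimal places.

Time to first failure ~ Exp(Σλ) with Σλ = 0.03756.
By memorylessness, P(T > 37.4+39.3 | T > 37.4) = P(T > 39.3) = e^(−0.03756·39.3) ≈ 0.2285.

0.2285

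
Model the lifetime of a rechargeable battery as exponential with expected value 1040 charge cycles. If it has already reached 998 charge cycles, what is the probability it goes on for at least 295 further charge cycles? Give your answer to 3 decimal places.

The rate is λ = 1/1040 = 0.000961538 per charge cycle.
By the memoryless property, P(X > 998+295 | X > 998) = P(X > 295).
P(X > 295) = e^(−0.28365) ≈ 0.753.

0.753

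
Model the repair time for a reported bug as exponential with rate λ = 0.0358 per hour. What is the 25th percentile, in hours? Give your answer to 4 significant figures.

8.036

Set 1 − e^(−λt) = 0.25, so t = −ln(0.75)/λ = 0.28768/0.0358 ≈ 8.03581 hours.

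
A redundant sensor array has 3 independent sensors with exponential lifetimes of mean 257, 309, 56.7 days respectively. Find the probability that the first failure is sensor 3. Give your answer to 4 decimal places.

0.7122

Rates: λ_i = 1/mean_i → 0.00389105, 0.00323625, 0.0176367; Σλ = 0.024764.
P(sensor 3 first) = λ_3/Σλ = 0.0176367/0.024764 ≈ 0.7122.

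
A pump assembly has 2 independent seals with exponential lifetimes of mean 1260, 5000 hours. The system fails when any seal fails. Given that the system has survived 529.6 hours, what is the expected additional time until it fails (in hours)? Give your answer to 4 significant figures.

First-failure rate Σλ = 1/1260 + 1/5000 = 0.000993651.
By memorylessness the expected residual is 1/Σλ = 1006.39 hours, regardless of the 529.6 already elapsed.

1006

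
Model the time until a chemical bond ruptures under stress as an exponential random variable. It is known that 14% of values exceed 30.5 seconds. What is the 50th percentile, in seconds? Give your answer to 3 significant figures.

e^(−λ·30.5) = 0.14 ⇒ λ = −ln(0.14)/30.5 = 0.0644627.
50th percentile: 1 − e^(−λt) = 0.5, t = −ln(0.5)/λ = 10.7527 seconds.

10.8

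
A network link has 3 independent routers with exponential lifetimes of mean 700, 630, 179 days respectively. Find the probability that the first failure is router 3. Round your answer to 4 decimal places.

0.6494

Rates: λ_i = 1/mean_i → 0.00142857, 0.0015873, 0.00558659; Σλ = 0.00860247.
P(router 3 first) = λ_3/Σλ = 0.00558659/0.00860247 ≈ 0.6494.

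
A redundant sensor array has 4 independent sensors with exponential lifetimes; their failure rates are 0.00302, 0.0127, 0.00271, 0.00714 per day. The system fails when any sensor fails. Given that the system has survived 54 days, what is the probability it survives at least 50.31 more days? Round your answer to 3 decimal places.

Time to first failure ~ Exp(Σλ) with Σλ = 0.02557.
By memorylessness, P(T > 54+50.31 | T > 54) = P(T > 50.31) = e^(−0.02557·50.31) ≈ 0.276.

0.276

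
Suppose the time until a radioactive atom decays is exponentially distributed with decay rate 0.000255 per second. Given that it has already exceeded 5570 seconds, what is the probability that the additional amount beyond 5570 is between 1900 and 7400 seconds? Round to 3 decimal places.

0.464

Memoryless: the residual past 5570 is again Exp(λ).
P(1900 < residual < 7400) = e^(−λ·1900) − e^(−λ·7400) = 0.61601 − 0.15153 ≈ 0.464.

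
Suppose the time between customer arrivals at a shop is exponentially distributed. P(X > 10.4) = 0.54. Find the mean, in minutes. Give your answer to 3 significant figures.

e^(−λ·10.4) = 0.54 ⇒ λ = −ln(0.54)/10.4 = 0.0592487.
Mean = 1/λ = 16.878 minutes.

16.9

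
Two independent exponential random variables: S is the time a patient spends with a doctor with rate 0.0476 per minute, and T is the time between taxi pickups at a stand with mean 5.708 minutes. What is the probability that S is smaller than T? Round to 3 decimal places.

0.214

λ_1 = 0.0476, λ_2 = 1/5.708 = 0.175193.
For independent exponentials, P(S < T) = λ_1/(λ_1+λ_2) = 0.0476/0.222793 ≈ 0.214.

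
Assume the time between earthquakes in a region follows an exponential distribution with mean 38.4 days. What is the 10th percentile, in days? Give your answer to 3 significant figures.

The rate is λ = 1/38.4 = 0.0260417 per day.
Set 1 − e^(−λt) = 0.1, so t = −ln(0.9)/λ = 0.10536/0.0260417 ≈ 4.04584 days.

4.05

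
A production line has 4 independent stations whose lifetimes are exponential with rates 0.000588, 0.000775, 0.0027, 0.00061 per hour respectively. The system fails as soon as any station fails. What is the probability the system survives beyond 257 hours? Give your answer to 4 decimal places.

The time to first failure is exponential with rate Σλ = 0.000588 + 0.000775 + 0.0027 + 0.00061 = 0.004673.
P(min > 257) = e^(−0.004673·257) = e^(−1.201) ≈ 0.3009.

0.3009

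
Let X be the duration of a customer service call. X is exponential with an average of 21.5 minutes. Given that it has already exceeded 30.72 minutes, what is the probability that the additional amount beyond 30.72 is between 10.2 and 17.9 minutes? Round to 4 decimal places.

0.1873

The rate is λ = 1/21.5 = 0.0465116 per minute.
Memoryless: the residual past 30.72 is again Exp(λ).
P(10.2 < residual < 17.9) = e^(−λ·10.2) − e^(−λ·17.9) = 0.62225 − 0.43494 ≈ 0.1873.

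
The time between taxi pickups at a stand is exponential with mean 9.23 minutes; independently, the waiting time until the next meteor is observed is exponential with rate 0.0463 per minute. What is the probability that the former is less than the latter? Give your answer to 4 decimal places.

0.7006

λ_1 = 1/9.23 = 0.108342, λ_2 = 0.0463.
For independent exponentials, P(the former < the latter) = λ_1/(λ_1+λ_2) = 0.108342/0.154642 ≈ 0.7006.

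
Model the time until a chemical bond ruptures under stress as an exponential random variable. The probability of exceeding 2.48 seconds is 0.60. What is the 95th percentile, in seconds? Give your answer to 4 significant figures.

14.54

e^(−λ·2.48) = 0.60 ⇒ λ = −ln(0.60)/2.48 = 0.205978.
95th percentile: 1 − e^(−λt) = 0.95, t = −ln(0.05)/λ = 14.5439 seconds.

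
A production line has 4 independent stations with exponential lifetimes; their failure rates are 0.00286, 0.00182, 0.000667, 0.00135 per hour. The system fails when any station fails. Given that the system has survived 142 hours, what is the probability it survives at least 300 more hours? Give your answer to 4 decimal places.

Time to first failure ~ Exp(Σλ) with Σλ = 0.006697.
By memorylessness, P(T > 142+300 | T > 142) = P(T > 300) = e^(−0.006697·300) ≈ 0.1341.

0.1341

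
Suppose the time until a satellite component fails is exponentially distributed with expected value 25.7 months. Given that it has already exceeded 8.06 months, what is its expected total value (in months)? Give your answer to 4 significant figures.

33.76

The rate is λ = 1/25.7 = 0.0389105 per month.
By memorylessness, E[X | X > 8.06] = 8.06 + 1/λ = 8.06 + 25.7 = 33.76 months.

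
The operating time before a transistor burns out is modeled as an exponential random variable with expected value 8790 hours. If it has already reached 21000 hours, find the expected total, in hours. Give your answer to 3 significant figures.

The rate is λ = 1/8790 = 0.000113766 per hour.
By memorylessness, E[X | X > 21000] = 21000 + 1/λ = 21000 + 8790 = 29790 hours.

29800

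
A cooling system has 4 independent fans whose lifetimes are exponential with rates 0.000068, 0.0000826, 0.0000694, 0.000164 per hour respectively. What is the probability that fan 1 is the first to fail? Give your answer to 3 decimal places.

The time to first failure is exponential with rate Σλ = 0.000068 + 0.0000826 + 0.0000694 + 0.000164 = 0.000384.
P(fan 1 first) = λ_1/Σλ = 0.000068/0.000384 ≈ 0.177.

0.177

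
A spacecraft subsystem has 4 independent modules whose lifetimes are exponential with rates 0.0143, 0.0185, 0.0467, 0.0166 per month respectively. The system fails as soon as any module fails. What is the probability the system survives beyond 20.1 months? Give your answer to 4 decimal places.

0.1449

The time to first failure is exponential with rate Σλ = 0.0143 + 0.0185 + 0.0467 + 0.0166 = 0.0961.
P(min > 20.1) = e^(−0.0961·20.1) = e^(−1.9316) ≈ 0.1449.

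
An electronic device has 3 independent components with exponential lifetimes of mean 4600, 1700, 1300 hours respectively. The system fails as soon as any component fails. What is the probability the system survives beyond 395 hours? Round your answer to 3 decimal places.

The first failure time is exponential with rate Σλ_i = 1/4600 + 1/1700 + 1/1300 = 0.00157486 per hour.
P(min > 395) = e^(−0.00157486·395) = e^(−0.62207) ≈ 0.537.

0.537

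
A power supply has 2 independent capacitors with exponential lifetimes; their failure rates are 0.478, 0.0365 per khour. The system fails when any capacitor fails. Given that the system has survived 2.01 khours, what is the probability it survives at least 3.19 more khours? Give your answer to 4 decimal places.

Time to first failure ~ Exp(Σλ) with Σλ = 0.5145.
By memorylessness, P(T > 2.01+3.19 | T > 2.01) = P(T > 3.19) = e^(−0.5145·3.19) ≈ 0.1937.

0.1937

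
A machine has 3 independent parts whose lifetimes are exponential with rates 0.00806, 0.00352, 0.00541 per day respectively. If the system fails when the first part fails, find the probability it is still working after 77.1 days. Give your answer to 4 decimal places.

The time to first failure is exponential with rate Σλ = 0.00806 + 0.00352 + 0.00541 = 0.01699.
P(min > 77.1) = e^(−0.01699·77.1) = e^(−1.3099) ≈ 0.2698.

0.2698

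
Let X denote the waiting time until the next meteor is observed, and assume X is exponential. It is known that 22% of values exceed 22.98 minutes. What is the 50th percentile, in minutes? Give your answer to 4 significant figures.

e^(−λ·22.98) = 0.22 ⇒ λ = −ln(0.22)/22.98 = 0.0658889.
50th percentile: 1 − e^(−λt) = 0.5, t = −ln(0.5)/λ = 10.5199 minutes.

10.52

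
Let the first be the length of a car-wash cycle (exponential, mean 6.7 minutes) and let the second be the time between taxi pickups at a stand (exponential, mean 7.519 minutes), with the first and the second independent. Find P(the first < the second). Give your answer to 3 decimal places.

λ_1 = 1/6.7 = 0.149254, λ_2 = 1/7.519 = 0.132996.
For independent exponentials, P(the first < the second) = λ_1/(λ_1+λ_2) = 0.149254/0.28225 ≈ 0.529.

0.529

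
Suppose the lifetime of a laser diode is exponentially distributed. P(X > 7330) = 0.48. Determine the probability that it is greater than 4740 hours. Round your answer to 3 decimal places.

0.622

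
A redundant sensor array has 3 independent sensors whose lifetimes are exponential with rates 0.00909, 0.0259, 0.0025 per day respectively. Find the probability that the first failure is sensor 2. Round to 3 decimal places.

0.691

The time to first failure is exponential with rate Σλ = 0.00909 + 0.0259 + 0.0025 = 0.03749.
P(sensor 2 first) = λ_2/Σλ = 0.0259/0.03749 ≈ 0.691.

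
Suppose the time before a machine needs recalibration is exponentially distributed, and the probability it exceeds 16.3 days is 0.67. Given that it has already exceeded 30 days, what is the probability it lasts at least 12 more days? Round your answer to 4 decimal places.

0.7447

From e^(−λ·16.3) = 0.67, λ = −ln(0.67)/16.3 = 0.0245692.
Memoryless: P(X > 30+12 | X > 30) = P(X > 12) = e^(−0.0245692·12) ≈ 0.7447.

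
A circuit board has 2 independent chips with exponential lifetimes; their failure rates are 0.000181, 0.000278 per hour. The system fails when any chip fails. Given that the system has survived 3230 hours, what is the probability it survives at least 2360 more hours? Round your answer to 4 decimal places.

Time to first failure ~ Exp(Σλ) with Σλ = 0.000459.
By memorylessness, P(T > 3230+2360 | T > 3230) = P(T > 2360) = e^(−0.000459·2360) ≈ 0.3385.

0.3385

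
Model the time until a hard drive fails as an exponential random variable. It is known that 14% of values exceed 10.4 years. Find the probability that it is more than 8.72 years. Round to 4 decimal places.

e^(−λ·10.4) = 0.14 ⇒ λ = −ln(0.14)/10.4 = 0.189049.
P(X > 8.72) = e^(−0.189049·8.72) = e^(−1.6485) ≈ 0.1923.

0.1923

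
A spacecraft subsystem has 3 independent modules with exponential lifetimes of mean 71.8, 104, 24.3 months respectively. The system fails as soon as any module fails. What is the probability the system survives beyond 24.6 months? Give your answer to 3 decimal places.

0.204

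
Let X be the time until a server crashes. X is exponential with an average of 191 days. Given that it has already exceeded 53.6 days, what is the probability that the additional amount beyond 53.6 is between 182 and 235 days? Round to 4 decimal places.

0.0934

The rate is λ = 1/191 = 0.0052356 per day.
Memoryless: the residual past 53.6 is again Exp(λ).
P(182 < residual < 235) = e^(−λ·182) − e^(−λ·235) = 0.38563 − 0.29219 ≈ 0.0934.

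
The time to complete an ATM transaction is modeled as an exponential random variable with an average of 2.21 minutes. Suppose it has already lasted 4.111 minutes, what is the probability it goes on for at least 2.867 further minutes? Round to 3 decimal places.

The rate is λ = 1/2.21 = 0.452489 per minute.
P(X > s+t | X > s) = e^(−λ(s+t))/e^(−λs) = e^(−λt), independent of s = 4.111.
P(X > 2.867) = e^(−1.2973) ≈ 0.273.

0.273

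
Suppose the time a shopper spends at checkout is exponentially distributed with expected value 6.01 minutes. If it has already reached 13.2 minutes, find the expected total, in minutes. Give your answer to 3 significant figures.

The rate is λ = 1/6.01 = 0.166389 per minute.
By memorylessness, E[X | X > 13.2] = 13.2 + 1/λ = 13.2 + 6.01 = 19.21 minutes.

19.2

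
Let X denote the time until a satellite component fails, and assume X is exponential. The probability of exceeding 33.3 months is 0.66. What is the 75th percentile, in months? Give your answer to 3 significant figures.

111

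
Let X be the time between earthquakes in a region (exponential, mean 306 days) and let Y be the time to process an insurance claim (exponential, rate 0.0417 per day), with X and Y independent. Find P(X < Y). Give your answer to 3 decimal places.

0.073

λ_1 = 1/306 = 0.00326797, λ_2 = 0.0417.
For independent exponentials, P(X < Y) = λ_1/(λ_1+λ_2) = 0.00326797/0.044968 ≈ 0.073.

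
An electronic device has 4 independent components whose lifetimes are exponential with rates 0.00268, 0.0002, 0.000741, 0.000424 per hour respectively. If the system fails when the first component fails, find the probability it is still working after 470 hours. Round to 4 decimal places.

The time to first failure is exponential with rate Σλ = 0.00268 + 0.0002 + 0.000741 + 0.000424 = 0.004045.
P(min > 470) = e^(−0.004045·470) = e^(−1.9011) ≈ 0.1494.

0.1494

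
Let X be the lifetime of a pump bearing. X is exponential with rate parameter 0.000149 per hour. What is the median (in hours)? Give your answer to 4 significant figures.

4652

Set 1 − e^(−λt) = 0.5, so t = −ln(0.5)/λ = 0.69315/0.000149 ≈ 4651.99 hours.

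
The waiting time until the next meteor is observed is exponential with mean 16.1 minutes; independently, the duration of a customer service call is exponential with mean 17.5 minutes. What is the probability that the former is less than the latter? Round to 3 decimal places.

0.521

λ_1 = 1/16.1 = 0.0621118, λ_2 = 1/17.5 = 0.0571429.
For independent exponentials, P(the former < the latter) = λ_1/(λ_1+λ_2) = 0.0621118/0.119255 ≈ 0.521.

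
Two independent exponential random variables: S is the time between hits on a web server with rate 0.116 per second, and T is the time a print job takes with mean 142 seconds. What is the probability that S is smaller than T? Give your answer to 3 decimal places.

0.943

λ_1 = 0.116, λ_2 = 1/142 = 0.00704225.
For independent exponentials, P(S < T) = λ_1/(λ_1+λ_2) = 0.116/0.123042 ≈ 0.943.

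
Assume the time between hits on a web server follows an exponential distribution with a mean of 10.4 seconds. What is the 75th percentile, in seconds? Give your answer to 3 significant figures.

14.4

The rate is λ = 1/10.4 = 0.0961538 per second.
Set 1 − e^(−λt) = 0.75, so t = −ln(0.25)/λ = 1.3863/0.0961538 ≈ 14.4175 seconds.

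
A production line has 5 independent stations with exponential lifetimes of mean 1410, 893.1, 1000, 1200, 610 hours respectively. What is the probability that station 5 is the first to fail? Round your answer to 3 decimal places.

0.309

Rates: λ_i = 1/mean_i → 0.00070922, 0.0011197, 0.001, 0.000833333, 0.00163934; Σλ = 0.00530159.
P(station 5 first) = λ_5/Σλ = 0.00163934/0.00530159 ≈ 0.309.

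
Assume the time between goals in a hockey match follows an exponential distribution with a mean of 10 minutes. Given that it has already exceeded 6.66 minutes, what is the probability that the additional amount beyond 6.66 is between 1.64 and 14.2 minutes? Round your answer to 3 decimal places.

0.607

The rate is λ = 1/10 = 0.1 per minute.
Memoryless: the residual past 6.66 is again Exp(λ).
P(1.64 < residual < 14.2) = e^(−λ·1.64) − e^(−λ·14.2) = 0.84874 − 0.24171 ≈ 0.607.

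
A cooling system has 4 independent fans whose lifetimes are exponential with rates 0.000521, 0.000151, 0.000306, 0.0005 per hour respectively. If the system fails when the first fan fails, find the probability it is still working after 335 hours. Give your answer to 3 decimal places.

0.609

The time to first failure is exponential with rate Σλ = 0.000521 + 0.000151 + 0.000306 + 0.0005 = 0.001478.
P(min > 335) = e^(−0.001478·335) = e^(−0.49513) ≈ 0.609.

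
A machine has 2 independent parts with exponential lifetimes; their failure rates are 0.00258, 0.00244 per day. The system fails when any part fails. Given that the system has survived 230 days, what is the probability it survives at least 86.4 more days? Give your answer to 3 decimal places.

0.648

Time to first failure ~ Exp(Σλ) with Σλ = 0.00502.
By memorylessness, P(T > 230+86.4 | T > 230) = P(T > 86.4) = e^(−0.00502·86.4) ≈ 0.648.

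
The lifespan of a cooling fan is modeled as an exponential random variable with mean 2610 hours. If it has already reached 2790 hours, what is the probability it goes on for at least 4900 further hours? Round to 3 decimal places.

The rate is λ = 1/2610 = 0.000383142 per hour.
The exponential is memoryless, so the remaining time is again Exp(λ): the condition X > 2790 is irrelevant.
P(X > 4900) = e^(−1.8774) ≈ 0.153.

0.153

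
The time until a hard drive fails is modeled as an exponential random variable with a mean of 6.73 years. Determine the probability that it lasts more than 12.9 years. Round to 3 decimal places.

The rate is λ = 1/6.73 = 0.148588 per year.
P(X > 12.9) = e^(−λ·12.9) = e^(−1.9168) ≈ 0.147.

0.147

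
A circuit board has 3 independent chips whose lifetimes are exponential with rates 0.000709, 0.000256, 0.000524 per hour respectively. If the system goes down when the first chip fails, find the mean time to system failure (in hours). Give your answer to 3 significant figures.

The time to first failure is exponential with rate Σλ = 0.000709 + 0.000256 + 0.000524 = 0.001489.
E[min] = 1/Σλ = 1/0.001489 = 671.592 hours.

672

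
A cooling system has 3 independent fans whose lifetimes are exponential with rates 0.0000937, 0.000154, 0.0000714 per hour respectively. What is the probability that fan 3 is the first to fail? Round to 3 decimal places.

0.224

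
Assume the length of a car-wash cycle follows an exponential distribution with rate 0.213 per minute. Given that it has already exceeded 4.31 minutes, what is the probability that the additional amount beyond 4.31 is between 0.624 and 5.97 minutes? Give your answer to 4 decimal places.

Memoryless: the residual past 4.31 is again Exp(λ).
P(0.624 < residual < 5.97) = e^(−λ·0.624) − e^(−λ·5.97) = 0.87554 − 0.28038 ≈ 0.5952.

0.5952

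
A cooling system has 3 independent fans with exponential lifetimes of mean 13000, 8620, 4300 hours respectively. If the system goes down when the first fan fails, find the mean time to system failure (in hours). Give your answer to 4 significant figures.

The first failure time is exponential with rate Σλ_i = 1/13000 + 1/8620 + 1/4300 = 0.00042549 per hour.
E[min] = 1/Σλ = 1/0.00042549 = 2350.23 hours.

2350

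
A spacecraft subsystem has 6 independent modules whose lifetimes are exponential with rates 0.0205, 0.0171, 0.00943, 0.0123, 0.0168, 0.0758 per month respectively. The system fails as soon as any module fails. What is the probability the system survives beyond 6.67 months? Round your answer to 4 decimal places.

0.3630

The time to first failure is exponential with rate Σλ = 0.0205 + 0.0171 + 0.00943 + 0.0123 + 0.0168 + 0.0758 = 0.15193.
P(min > 6.67) = e^(−0.15193·6.67) = e^(−1.0134) ≈ 0.3630.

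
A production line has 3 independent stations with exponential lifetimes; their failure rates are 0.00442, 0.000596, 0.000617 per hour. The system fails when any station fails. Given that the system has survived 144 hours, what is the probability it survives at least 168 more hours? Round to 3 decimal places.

Time to first failure ~ Exp(Σλ) with Σλ = 0.005633.
By memorylessness, P(T > 144+168 | T > 144) = P(T > 168) = e^(−0.005633·168) ≈ 0.388.

0.388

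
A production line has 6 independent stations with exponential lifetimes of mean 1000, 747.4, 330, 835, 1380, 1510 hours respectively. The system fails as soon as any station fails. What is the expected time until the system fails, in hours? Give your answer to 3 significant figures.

126

The first failure time is exponential with rate Σλ_i = 1/1000 + 1/747.4 + 1/330 + 1/835 + 1/1380 + 1/1510 = 0.00795277 per hour.
E[min] = 1/Σλ = 1/0.00795277 = 125.742 hours.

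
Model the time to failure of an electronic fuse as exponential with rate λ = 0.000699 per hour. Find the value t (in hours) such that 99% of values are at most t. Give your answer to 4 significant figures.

6588

Set 1 − e^(−λt) = 0.99, so t = −ln(0.01)/λ = 4.6052/0.000699 ≈ 6588.23 hours.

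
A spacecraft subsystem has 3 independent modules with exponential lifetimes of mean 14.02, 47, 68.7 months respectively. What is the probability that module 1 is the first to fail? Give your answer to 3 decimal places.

0.666

Rates: λ_i = 1/mean_i → 0.0713267, 0.0212766, 0.014556; Σλ = 0.107159.
P(module 1 first) = λ_1/Σλ = 0.0713267/0.107159 ≈ 0.666.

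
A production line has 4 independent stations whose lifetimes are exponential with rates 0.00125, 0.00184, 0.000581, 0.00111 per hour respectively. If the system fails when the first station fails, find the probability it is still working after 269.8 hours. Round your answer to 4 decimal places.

The time to first failure is exponential with rate Σλ = 0.00125 + 0.00184 + 0.000581 + 0.00111 = 0.004781.
P(min > 269.8) = e^(−0.004781·269.8) = e^(−1.2899) ≈ 0.2753.

0.2753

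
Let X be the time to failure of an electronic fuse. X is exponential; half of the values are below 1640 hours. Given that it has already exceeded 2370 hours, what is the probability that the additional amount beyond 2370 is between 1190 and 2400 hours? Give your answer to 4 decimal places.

For an exponential, median = ln(2)/λ, so λ = ln 2 / 1640 = 0.000422651 per hour.
Memoryless: the residual past 2370 is again Exp(λ).
P(1190 < residual < 2400) = e^(−λ·1190) − e^(−λ·2400) = 0.60474 − 0.36263 ≈ 0.2421.

0.2421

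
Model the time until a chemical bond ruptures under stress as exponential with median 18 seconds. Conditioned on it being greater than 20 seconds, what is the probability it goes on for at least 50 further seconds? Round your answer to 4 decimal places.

For an exponential, median = ln(2)/λ, so λ = ln 2 / 18 = 0.0385082 per second.
P(X > s+t | X > s) = e^(−λ(s+t))/e^(−λs) = e^(−λt), independent of s = 20.
P(X > 50) = e^(−1.9254) ≈ 0.1458.

0.1458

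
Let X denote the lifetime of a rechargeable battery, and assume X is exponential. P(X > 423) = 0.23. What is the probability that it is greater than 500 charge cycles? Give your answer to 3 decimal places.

0.176

e^(−λ·423) = 0.23 ⇒ λ = −ln(0.23)/423 = 0.00347441.
P(X > 500) = e^(−0.00347441·500) = e^(−1.7372) ≈ 0.176.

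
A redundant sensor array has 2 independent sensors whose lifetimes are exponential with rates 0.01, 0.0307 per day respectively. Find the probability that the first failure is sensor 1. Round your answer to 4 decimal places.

The time to first failure is exponential with rate Σλ = 0.01 + 0.0307 = 0.0407.
P(sensor 1 first) = λ_1/Σλ = 0.01/0.0407 ≈ 0.2457.

0.2457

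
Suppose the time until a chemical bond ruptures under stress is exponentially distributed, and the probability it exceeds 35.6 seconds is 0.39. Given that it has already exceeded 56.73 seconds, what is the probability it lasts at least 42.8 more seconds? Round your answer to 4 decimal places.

From e^(−λ·35.6) = 0.39, λ = −ln(0.39)/35.6 = 0.0264497.
Memoryless: P(X > 56.73+42.8 | X > 56.73) = P(X > 42.8) = e^(−0.0264497·42.8) ≈ 0.3224.

0.3224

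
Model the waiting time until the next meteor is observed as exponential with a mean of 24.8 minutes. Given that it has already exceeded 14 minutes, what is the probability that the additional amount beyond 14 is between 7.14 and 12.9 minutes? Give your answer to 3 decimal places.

0.155

The rate is λ = 1/24.8 = 0.0403226 per minute.
Memoryless: the residual past 14 is again Exp(λ).
P(7.14 < residual < 12.9) = e^(−λ·7.14) − e^(−λ·12.9) = 0.74983 − 0.59442 ≈ 0.155.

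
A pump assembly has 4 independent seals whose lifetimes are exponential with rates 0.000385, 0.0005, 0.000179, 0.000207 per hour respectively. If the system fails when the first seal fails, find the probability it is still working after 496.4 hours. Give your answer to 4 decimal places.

0.5321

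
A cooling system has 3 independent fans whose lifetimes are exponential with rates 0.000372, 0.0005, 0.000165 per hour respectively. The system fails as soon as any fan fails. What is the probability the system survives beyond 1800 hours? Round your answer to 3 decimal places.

The time to first failure is exponential with rate Σλ = 0.000372 + 0.0005 + 0.000165 = 0.001037.
P(min > 1800) = e^(−0.001037·1800) = e^(−1.8666) ≈ 0.155.

0.155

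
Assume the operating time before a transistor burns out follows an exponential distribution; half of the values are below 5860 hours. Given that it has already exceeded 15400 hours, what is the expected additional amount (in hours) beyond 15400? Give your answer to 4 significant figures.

8454

For an exponential, median = ln(2)/λ, so λ = ln 2 / 5860 = 0.000118285 per hour.
By memorylessness, the remaining amount past any threshold is again Exp(λ) with mean 1/λ = 8454.19 hours.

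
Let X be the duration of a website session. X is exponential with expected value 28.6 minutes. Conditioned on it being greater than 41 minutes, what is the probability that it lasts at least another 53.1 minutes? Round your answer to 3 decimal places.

0.156

The rate is λ = 1/28.6 = 0.034965 per minute.
The exponential is memoryless, so the remaining time is again Exp(λ): the condition X > 41 is irrelevant.
P(X > 53.1) = e^(−1.8566) ≈ 0.156.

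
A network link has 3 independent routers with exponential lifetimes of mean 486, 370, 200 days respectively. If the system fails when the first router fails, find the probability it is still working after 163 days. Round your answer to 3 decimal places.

0.204

The first failure time is exponential with rate Σλ_i = 1/486 + 1/370 + 1/200 = 0.00976032 per day.
P(min > 163) = e^(−0.00976032·163) = e^(−1.5909) ≈ 0.204.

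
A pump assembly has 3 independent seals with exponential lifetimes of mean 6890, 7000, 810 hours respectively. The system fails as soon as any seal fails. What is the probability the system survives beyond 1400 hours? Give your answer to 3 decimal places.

The first failure time is exponential with rate Σλ_i = 1/6890 + 1/7000 + 1/810 = 0.00152256 per hour.
P(min > 1400) = e^(−0.00152256·1400) = e^(−2.1316) ≈ 0.119.

0.119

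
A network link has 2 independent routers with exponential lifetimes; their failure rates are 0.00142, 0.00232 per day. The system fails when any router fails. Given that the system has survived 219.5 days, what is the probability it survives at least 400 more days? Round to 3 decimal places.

0.224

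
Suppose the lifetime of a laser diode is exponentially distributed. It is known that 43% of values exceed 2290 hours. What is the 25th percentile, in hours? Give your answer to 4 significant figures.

e^(−λ·2290) = 0.43 ⇒ λ = −ln(0.43)/2290 = 0.000368546.
25th percentile: 1 − e^(−λt) = 0.25, t = −ln(0.75)/λ = 780.587 hours.

780.6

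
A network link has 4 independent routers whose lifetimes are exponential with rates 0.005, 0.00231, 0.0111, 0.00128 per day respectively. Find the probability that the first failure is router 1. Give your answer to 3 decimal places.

The time to first failure is exponential with rate Σλ = 0.005 + 0.00231 + 0.0111 + 0.00128 = 0.01969.
P(router 1 first) = λ_1/Σλ = 0.005/0.01969 ≈ 0.254.

0.254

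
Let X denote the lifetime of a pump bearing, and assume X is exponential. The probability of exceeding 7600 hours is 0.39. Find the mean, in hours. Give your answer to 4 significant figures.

e^(−λ·7600) = 0.39 ⇒ λ = −ln(0.39)/7600 = 0.000123896.
Mean = 1/λ = 8071.29 hours.

8071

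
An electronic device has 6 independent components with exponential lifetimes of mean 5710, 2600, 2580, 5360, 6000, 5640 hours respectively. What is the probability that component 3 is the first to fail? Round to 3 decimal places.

0.262

Rates: λ_i = 1/mean_i → 0.000175131, 0.000384615, 0.000387597, 0.000186567, 0.000166667, 0.000177305; Σλ = 0.00147788.
P(component 3 first) = λ_3/Σλ = 0.000387597/0.00147788 ≈ 0.262.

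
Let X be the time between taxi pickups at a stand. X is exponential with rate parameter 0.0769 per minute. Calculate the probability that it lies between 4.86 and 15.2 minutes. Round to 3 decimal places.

P(4.86 < X < 15.2) = e^(−λ·4.86) − e^(−λ·15.2) = 0.68816 − 0.31071 ≈ 0.377.

0.377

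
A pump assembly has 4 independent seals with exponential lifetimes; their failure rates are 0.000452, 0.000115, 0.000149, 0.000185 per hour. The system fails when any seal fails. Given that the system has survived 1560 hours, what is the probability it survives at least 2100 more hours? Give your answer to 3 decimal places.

0.151

Time to first failure ~ Exp(Σλ) with Σλ = 0.000901.
By memorylessness, P(T > 1560+2100 | T > 1560) = P(T > 2100) = e^(−0.000901·2100) ≈ 0.151.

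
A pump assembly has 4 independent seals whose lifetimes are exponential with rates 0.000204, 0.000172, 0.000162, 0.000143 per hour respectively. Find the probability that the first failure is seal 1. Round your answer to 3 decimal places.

0.300

The time to first failure is exponential with rate Σλ = 0.000204 + 0.000172 + 0.000162 + 0.000143 = 0.000681.
P(seal 1 first) = λ_1/Σλ = 0.000204/0.000681 ≈ 0.300.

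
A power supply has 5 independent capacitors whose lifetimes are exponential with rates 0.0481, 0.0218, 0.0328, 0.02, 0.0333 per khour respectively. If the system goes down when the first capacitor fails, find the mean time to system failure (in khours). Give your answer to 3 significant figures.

The time to first failure is exponential with rate Σλ = 0.0481 + 0.0218 + 0.0328 + 0.02 + 0.0333 = 0.156.
E[min] = 1/Σλ = 1/0.156 = 6.41026 khours.

6.41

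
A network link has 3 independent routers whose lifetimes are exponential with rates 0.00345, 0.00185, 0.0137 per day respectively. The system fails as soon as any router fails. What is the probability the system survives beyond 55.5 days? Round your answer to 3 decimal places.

The time to first failure is exponential with rate Σλ = 0.00345 + 0.00185 + 0.0137 = 0.019.
P(min > 55.5) = e^(−0.019·55.5) = e^(−1.0545) ≈ 0.348.

0.348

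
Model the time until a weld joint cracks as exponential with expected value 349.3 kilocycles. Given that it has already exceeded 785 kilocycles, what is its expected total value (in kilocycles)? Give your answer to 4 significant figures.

1134

The rate is λ = 1/349.3 = 0.00286287 per kilocycle.
By memorylessness, E[X | X > 785] = 785 + 1/λ = 785 + 349.3 = 1134.3 kilocycles.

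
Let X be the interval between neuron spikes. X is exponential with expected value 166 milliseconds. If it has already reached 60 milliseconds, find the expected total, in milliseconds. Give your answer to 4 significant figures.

The rate is λ = 1/166 = 0.0060241 per millisecond.
By memorylessness, E[X | X > 60] = 60 + 1/λ = 60 + 166 = 226 milliseconds.

226.0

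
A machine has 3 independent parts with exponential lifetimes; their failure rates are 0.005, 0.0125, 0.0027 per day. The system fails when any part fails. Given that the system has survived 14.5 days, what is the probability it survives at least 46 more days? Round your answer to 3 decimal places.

Time to first failure ~ Exp(Σλ) with Σλ = 0.0202.
By memorylessness, P(T > 14.5+46 | T > 14.5) = P(T > 46) = e^(−0.0202·46) ≈ 0.395.

0.395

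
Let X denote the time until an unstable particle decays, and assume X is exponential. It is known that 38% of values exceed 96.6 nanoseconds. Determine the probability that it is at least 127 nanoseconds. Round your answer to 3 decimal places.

0.280

e^(−λ·96.6) = 0.38 ⇒ λ = −ln(0.38)/96.6 = 0.0100164.
P(X > 127) = e^(−0.0100164·127) = e^(−1.2721) ≈ 0.280.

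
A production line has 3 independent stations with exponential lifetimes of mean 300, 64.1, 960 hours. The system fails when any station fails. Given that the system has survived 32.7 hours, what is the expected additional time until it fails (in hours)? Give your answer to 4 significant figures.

50.06

First-failure rate Σλ = 1/300 + 1/64.1 + 1/960 = 0.0199756.
By memorylessness the expected residual is 1/Σλ = 50.061 hours, regardless of the 32.7 already elapsed.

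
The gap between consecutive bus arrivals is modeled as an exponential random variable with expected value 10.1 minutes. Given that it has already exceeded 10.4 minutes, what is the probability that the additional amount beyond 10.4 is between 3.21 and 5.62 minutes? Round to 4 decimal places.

0.1545

The rate is λ = 1/10.1 = 0.0990099 per minute.
Memoryless: the residual past 10.4 is again Exp(λ).
P(3.21 < residual < 5.62) = e^(−λ·3.21) − e^(−λ·5.62) = 0.72773 − 0.57325 ≈ 0.1545.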